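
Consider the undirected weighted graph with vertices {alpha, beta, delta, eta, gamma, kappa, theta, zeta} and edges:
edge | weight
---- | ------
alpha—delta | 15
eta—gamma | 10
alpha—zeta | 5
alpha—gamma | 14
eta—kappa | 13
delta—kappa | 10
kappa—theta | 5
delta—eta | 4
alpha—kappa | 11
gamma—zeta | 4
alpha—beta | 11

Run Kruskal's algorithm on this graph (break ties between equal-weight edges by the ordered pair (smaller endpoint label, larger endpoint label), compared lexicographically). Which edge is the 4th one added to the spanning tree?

kappa-theta

Kruskal's algorithm — process edges by increasing weight (ties by edge label):
delta—eta (4): add — endpoints in different components.
gamma—zeta (4): add — endpoints in different components.
alpha—zeta (5): add — endpoints in different components.
kappa—theta (5): add — endpoints in different components.
delta—kappa (10): add — endpoints in different components.
eta—gamma (10): add — endpoints in different components.
alpha—beta (11): add — endpoints in different components.
The 4th edge added is kappa—theta.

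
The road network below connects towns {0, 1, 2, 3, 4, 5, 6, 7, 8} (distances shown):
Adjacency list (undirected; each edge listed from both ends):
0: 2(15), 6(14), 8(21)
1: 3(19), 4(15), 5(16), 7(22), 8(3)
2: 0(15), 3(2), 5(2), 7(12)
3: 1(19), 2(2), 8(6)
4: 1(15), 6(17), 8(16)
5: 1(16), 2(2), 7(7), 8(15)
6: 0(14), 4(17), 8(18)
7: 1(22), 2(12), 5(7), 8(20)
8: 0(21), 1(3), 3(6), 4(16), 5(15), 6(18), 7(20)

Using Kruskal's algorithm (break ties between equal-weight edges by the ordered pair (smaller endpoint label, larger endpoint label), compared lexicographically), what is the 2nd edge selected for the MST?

Sort edges by weight, then run Kruskal:
2-3 (2): add — endpoints in different components.
2-5 (2): add — endpoints in different components.
1-8 (3): add — endpoints in different components.
3-8 (6): add — endpoints in different components.
5-7 (7): add — endpoints in different components.
2-7 (12): skip — 2 and 7 already connected.
0-6 (14): add — endpoints in different components.
0-2 (15): add — endpoints in different components.
1-4 (15): add — endpoints in different components.
The 2nd edge added is 2-5.

2-5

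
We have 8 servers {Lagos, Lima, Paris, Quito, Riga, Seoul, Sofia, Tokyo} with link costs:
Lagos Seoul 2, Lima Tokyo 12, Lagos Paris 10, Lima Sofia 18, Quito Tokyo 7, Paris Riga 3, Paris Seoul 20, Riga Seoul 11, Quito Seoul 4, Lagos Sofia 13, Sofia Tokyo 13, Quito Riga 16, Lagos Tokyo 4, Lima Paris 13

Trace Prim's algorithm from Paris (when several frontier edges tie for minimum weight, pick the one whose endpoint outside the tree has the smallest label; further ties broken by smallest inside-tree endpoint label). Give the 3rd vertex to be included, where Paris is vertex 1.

Prim, starting at Paris.
Step 1: cheapest edge leaving the tree is Paris Riga (3); add Riga.
Step 2: cheapest edge leaving the tree is Lagos Paris (10); add Lagos.
Step 3: cheapest edge leaving the tree is Lagos Seoul (2); add Seoul.
Step 4: cheapest edge leaving the tree is Quito Seoul (4); add Quito.
Step 5: cheapest edge leaving the tree is Lagos Tokyo (4); add Tokyo.
Step 6: cheapest edge leaving the tree is Lima Tokyo (12); add Lima.
Step 7: cheapest edge leaving the tree is Lagos Sofia (13); add Sofia.
Vertex order: Paris, Riga, Lagos, Seoul, Quito, Tokyo, Lima, Sofia. The 3rd vertex is Lagos.

Lagos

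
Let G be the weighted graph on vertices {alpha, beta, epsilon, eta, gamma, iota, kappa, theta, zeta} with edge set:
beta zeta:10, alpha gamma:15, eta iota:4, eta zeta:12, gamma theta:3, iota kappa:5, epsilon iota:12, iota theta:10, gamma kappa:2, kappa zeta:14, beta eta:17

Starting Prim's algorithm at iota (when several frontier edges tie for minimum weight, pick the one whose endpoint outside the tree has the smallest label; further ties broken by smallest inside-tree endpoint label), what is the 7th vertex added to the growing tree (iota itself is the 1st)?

Prim's algorithm from iota:
Step 1: frontier [eta iota 4, iota kappa 5, iota theta 10, epsilon iota 12] → take eta iota (4); add eta.
Step 2: frontier [eta zeta 12, beta eta 17, iota kappa 5, iota theta 10, epsilon iota 12] → take iota kappa (5); add kappa.
Step 3: frontier [eta zeta 12, beta eta 17, iota theta 10, epsilon iota 12, gamma kappa 2, kappa zeta 14] → take gamma kappa (2); add gamma.
Step 4: frontier [eta zeta 12, beta eta 17, gamma theta 3, alpha gamma 15, iota theta 10, epsilon iota 12, kappa zeta 14] → take gamma theta (3); add theta.
Step 5: frontier [eta zeta 12, beta eta 17, alpha gamma 15, epsilon iota 12, kappa zeta 14] → take epsilon iota (12); add epsilon.
Step 6: frontier [eta zeta 12, beta eta 17, alpha gamma 15, kappa zeta 14] → take eta zeta (12); add zeta.
Step 7: frontier [beta eta 17, alpha gamma 15, beta zeta 10] → take beta zeta (10); add beta.
Step 8: frontier [alpha gamma 15] → take alpha gamma (15); add alpha.
Vertex order: iota, eta, kappa, gamma, theta, epsilon, zeta, beta, alpha. The 7th vertex is zeta.

zeta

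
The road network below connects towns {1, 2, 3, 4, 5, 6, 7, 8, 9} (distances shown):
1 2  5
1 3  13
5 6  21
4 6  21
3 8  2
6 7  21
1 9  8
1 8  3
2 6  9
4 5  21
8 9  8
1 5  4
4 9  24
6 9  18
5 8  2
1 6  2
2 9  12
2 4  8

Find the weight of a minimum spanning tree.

Grow the tree from 3 using Prim:
Step 1: cheapest edge leaving the tree is 3 8 (2); add 8.
Step 2: cheapest edge leaving the tree is 5 8 (2); add 5.
Step 3: cheapest edge leaving the tree is 1 8 (3); add 1.
Step 4: cheapest edge leaving the tree is 1 6 (2); add 6.
Step 5: cheapest edge leaving the tree is 1 2 (5); add 2.
Step 6: cheapest edge leaving the tree is 2 4 (8); add 4.
Step 7: cheapest edge leaving the tree is 1 9 (8); add 9.
Step 8: cheapest edge leaving the tree is 6 7 (21); add 7.
MST edges: 3 8, 5 8, 1 8, 1 6, 1 2, 2 4, 1 9, 6 7; total weight 2+2+3+2+5+8+8+21 = 51.

51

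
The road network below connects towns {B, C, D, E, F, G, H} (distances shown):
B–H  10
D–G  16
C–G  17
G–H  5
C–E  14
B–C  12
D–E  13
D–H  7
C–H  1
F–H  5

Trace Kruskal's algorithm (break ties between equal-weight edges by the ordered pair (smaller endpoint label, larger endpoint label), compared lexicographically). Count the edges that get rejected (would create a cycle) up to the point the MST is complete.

Kruskal's algorithm — process edges by increasing weight (ties by edge label):
C–H (1): add — endpoints in different components.
F–H (5): add — endpoints in different components.
G–H (5): add — endpoints in different components.
D–H (7): add — endpoints in different components.
B–H (10): add — endpoints in different components.
B–C (12): skip — B and C already connected.
D–E (13): add — endpoints in different components.
Edges rejected before the tree was complete: 1.

1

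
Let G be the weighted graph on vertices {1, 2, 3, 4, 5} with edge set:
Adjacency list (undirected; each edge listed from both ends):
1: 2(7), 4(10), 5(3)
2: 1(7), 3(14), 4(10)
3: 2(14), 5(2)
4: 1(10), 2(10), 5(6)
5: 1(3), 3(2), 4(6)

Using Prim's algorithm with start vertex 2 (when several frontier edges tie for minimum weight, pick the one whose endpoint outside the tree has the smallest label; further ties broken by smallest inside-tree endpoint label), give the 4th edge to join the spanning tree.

4-5

Prim's algorithm from 2:
Step 1: frontier [1 2 7, 2 4 10, 2 3 14] → take 1 2 (7); add 1.
Step 2: frontier [1 5 3, 1 4 10, 2 4 10, 2 3 14] → take 1 5 (3); add 5.
Step 3: frontier [1 4 10, 2 4 10, 2 3 14, 3 5 2, 4 5 6] → take 3 5 (2); add 3.
Step 4: frontier [1 4 10, 2 4 10, 4 5 6] → take 4 5 (6); add 4.
The 4th edge added is 4 5.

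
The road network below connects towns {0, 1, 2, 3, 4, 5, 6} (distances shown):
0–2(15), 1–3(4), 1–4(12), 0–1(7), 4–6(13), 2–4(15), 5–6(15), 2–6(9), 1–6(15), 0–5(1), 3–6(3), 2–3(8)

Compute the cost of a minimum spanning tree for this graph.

35

Prim's algorithm from 6:
Step 1: cheapest edge leaving the tree is 3–6 (3); add 3.
Step 2: cheapest edge leaving the tree is 1–3 (4); add 1.
Step 3: cheapest edge leaving the tree is 0–1 (7); add 0.
Step 4: cheapest edge leaving the tree is 0–5 (1); add 5.
Step 5: cheapest edge leaving the tree is 2–3 (8); add 2.
Step 6: cheapest edge leaving the tree is 1–4 (12); add 4.
MST edges: 3–6, 1–3, 0–1, 0–5, 2–3, 1–4; total weight 3+4+7+1+8+12 = 35.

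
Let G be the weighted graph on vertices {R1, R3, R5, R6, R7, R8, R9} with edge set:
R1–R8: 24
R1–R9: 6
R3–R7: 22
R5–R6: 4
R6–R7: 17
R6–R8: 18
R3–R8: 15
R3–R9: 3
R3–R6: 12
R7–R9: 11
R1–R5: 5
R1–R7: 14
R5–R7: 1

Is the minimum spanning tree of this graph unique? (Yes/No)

Yes

Sort edges by weight, then run Kruskal:
R5–R7 (1): add. Components now {R6} {R5,R7} {R9} {R1} {R3} {R8}
R3–R9 (3): add. Components now {R6} {R5,R7} {R3,R9} {R1} {R8}
R5–R6 (4): add. Components now {R5,R6,R7} {R3,R9} {R1} {R8}
R1–R5 (5): add. Components now {R1,R5,R6,R7} {R3,R9} {R8}
R1–R9 (6): add. Components now {R1,R3,R5,R6,R7,R9} {R8}
R7–R9 (11): skip — R9 and R7 already connected.
R3–R6 (12): skip — R6 and R3 already connected.
R1–R7 (14): skip — R1 and R7 already connected.
R3–R8 (15): add. Components now {R1,R3,R5,R6,R7,R8,R9}
Every non-tree edge has weight strictly greater than the heaviest edge on the tree path between its endpoints, so the MST is unique.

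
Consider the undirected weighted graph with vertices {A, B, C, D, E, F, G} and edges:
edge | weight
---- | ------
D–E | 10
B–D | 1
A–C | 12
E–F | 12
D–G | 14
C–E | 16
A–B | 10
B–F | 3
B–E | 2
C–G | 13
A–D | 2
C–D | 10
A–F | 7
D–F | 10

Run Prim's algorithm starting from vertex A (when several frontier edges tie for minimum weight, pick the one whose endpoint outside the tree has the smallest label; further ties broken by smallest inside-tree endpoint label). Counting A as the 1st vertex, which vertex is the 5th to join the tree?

F

Prim's algorithm from A:
Step 1: frontier [A–D 2, A–F 7, A–B 10, A–C 12] → take A–D (2); add D.
Step 2: frontier [A–F 7, A–B 10, A–C 12, B–D 1, C–D 10, D–E 10, D–F 10, D–G 14] → take B–D (1); add B.
Step 3: frontier [A–F 7, A–C 12, B–E 2, B–F 3, C–D 10, D–E 10, D–F 10, D–G 14] → take B–E (2); add E.
Step 4: frontier [A–F 7, A–C 12, B–F 3, C–D 10, D–F 10, D–G 14, E–F 12, C–E 16] → take B–F (3); add F.
Step 5: frontier [A–C 12, C–D 10, D–G 14, C–E 16] → take C–D (10); add C.
Step 6: frontier [C–G 13, D–G 14] → take C–G (13); add G.
Vertex order: A, D, B, E, F, C, G. The 5th vertex is F.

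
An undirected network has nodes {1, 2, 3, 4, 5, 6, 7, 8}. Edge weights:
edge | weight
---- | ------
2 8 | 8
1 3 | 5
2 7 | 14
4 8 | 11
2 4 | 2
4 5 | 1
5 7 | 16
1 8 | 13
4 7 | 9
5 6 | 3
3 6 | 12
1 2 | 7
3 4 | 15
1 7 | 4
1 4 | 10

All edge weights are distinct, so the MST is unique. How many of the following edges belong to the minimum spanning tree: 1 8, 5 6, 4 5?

2

Kruskal: consider edges lightest-first.
4 5 (1): add — endpoints in different components.
2 4 (2): add — endpoints in different components.
5 6 (3): add — endpoints in different components.
1 7 (4): add — endpoints in different components.
1 3 (5): add — endpoints in different components.
1 2 (7): add — endpoints in different components.
2 8 (8): add — endpoints in different components.
MST edge set: {4 5, 2 4, 5 6, 1 7, 1 3, 1 2, 2 8}.
Of the listed edges, {5 6, 4 5} are in the MST → 2.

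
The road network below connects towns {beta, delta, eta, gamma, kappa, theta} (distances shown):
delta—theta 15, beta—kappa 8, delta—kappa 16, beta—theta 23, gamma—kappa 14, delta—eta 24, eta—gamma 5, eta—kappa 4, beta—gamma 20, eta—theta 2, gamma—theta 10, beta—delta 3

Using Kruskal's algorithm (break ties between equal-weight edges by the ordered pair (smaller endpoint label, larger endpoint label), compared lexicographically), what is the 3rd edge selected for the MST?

Sort edges by weight, then run Kruskal:
eta—theta (2): add — endpoints in different components.
beta—delta (3): add — endpoints in different components.
eta—kappa (4): add — endpoints in different components.
eta—gamma (5): add — endpoints in different components.
beta—kappa (8): add — endpoints in different components.
The 3rd edge added is eta—kappa.

eta-kappa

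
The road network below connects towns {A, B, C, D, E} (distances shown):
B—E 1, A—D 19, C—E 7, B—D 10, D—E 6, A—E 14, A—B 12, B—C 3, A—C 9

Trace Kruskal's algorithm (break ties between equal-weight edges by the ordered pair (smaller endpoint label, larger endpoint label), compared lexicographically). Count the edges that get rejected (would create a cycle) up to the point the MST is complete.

1

Kruskal's algorithm — process edges by increasing weight (ties by edge label):
B—E (1): add — endpoints in different components.
B—C (3): add — endpoints in different components.
D—E (6): add — endpoints in different components.
C—E (7): skip — C and E already connected.
A—C (9): add — endpoints in different components.
Edges rejected before the tree was complete: 1.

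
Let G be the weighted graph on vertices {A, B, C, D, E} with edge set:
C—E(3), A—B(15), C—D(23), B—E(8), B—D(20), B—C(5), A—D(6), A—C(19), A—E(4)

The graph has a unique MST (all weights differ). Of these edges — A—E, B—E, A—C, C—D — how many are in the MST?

1

Sort edges by weight, then run Kruskal:
C—E (3): add. Components now {A} {B} {C,E} {D}
A—E (4): add. Components now {A,C,E} {B} {D}
B—C (5): add. Components now {A,B,C,E} {D}
A—D (6): add. Components now {A,B,C,D,E}
MST edge set: {C—E, A—E, B—C, A—D}.
Of the listed edges, {A—E} are in the MST → 1.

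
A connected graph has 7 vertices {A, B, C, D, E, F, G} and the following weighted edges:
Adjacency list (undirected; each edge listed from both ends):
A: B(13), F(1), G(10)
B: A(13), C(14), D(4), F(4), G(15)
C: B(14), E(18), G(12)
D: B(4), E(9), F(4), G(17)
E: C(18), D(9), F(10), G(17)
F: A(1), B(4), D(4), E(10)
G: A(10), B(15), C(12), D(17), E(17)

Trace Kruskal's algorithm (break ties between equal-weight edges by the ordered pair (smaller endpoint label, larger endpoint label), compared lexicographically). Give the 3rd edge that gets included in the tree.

Kruskal: consider edges lightest-first.
A–F (1): add. Components now {A,F} {B} {C} {D} {E} {G}
B–D (4): add. Components now {A,F} {B,D} {C} {E} {G}
B–F (4): add. Components now {A,B,D,F} {C} {E} {G}
D–F (4): skip — D and F already connected.
D–E (9): add. Components now {A,B,D,E,F} {C} {G}
A–G (10): add. Components now {A,B,D,E,F,G} {C}
E–F (10): skip — E and F already connected.
C–G (12): add. Components now {A,B,C,D,E,F,G}
The 3rd edge added is B–F.

B-F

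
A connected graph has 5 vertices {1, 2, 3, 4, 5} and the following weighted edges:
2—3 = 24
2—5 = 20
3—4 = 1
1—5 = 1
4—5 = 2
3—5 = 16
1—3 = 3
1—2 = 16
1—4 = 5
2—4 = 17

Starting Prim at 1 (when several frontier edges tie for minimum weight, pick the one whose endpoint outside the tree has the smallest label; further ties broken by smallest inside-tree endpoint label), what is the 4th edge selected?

1-2

Grow the tree from 1 using Prim:
Step 1: cheapest edge leaving the tree is 1—5 (1); add 5.
Step 2: cheapest edge leaving the tree is 4—5 (2); add 4.
Step 3: cheapest edge leaving the tree is 3—4 (1); add 3.
Step 4: cheapest edge leaving the tree is 1—2 (16); add 2.
The 4th edge added is 1—2.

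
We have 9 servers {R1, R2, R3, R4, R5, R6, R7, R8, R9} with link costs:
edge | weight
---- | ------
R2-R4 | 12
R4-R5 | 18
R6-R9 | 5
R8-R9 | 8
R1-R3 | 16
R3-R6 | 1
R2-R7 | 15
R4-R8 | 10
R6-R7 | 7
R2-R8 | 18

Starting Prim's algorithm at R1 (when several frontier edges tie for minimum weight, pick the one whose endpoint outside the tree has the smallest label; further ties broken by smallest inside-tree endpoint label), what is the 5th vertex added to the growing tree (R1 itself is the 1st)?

R7

Prim, starting at R1.
Step 1: cheapest edge leaving the tree is R1-R3 (16); add R3.
Step 2: cheapest edge leaving the tree is R3-R6 (1); add R6.
Step 3: cheapest edge leaving the tree is R6-R9 (5); add R9.
Step 4: cheapest edge leaving the tree is R6-R7 (7); add R7.
Step 5: cheapest edge leaving the tree is R8-R9 (8); add R8.
Step 6: cheapest edge leaving the tree is R4-R8 (10); add R4.
Step 7: cheapest edge leaving the tree is R2-R4 (12); add R2.
Step 8: cheapest edge leaving the tree is R4-R5 (18); add R5.
Vertex order: R1, R3, R6, R9, R7, R8, R4, R2, R5. The 5th vertex is R7.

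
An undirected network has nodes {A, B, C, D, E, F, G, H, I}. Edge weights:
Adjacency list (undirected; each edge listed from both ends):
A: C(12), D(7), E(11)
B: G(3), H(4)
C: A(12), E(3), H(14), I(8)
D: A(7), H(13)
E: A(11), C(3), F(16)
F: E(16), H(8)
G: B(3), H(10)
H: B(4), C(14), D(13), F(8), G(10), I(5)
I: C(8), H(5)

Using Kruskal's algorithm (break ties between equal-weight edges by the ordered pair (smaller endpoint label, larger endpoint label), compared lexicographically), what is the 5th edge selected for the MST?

A-D

Kruskal: consider edges lightest-first.
B–G (3): add — endpoints in different components.
C–E (3): add — endpoints in different components.
B–H (4): add — endpoints in different components.
H–I (5): add — endpoints in different components.
A–D (7): add — endpoints in different components.
C–I (8): add — endpoints in different components.
F–H (8): add — endpoints in different components.
G–H (10): skip — G and H already connected.
A–E (11): add — endpoints in different components.
The 5th edge added is A–D.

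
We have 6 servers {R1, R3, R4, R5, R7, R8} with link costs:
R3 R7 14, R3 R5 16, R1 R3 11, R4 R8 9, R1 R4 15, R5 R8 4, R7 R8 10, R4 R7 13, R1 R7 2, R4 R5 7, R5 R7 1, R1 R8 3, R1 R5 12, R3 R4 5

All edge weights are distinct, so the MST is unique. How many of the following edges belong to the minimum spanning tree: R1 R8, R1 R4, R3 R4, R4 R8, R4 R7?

Kruskal: consider edges lightest-first.
R5 R7 (1): add — endpoints in different components.
R1 R7 (2): add — endpoints in different components.
R1 R8 (3): add — endpoints in different components.
R5 R8 (4): skip — R8 and R5 already connected.
R3 R4 (5): add — endpoints in different components.
R4 R5 (7): add — endpoints in different components.
MST edge set: {R5 R7, R1 R7, R1 R8, R3 R4, R4 R5}.
Of the listed edges, {R1 R8, R3 R4} are in the MST → 2.

2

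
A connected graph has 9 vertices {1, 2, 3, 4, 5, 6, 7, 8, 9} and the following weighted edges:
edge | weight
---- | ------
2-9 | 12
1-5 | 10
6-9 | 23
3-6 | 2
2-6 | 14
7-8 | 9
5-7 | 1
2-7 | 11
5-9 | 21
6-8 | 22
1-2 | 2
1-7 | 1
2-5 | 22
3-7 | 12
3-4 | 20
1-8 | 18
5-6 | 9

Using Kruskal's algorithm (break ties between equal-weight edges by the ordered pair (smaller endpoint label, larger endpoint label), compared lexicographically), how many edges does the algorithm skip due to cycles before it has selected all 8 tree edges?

5

Sort edges by weight, then run Kruskal:
1-7 (1): add — endpoints in different components.
5-7 (1): add — endpoints in different components.
1-2 (2): add — endpoints in different components.
3-6 (2): add — endpoints in different components.
5-6 (9): add — endpoints in different components.
7-8 (9): add — endpoints in different components.
1-5 (10): skip — 1 and 5 already connected.
2-7 (11): skip — 2 and 7 already connected.
2-9 (12): add — endpoints in different components.
3-7 (12): skip — 3 and 7 already connected.
2-6 (14): skip — 2 and 6 already connected.
1-8 (18): skip — 1 and 8 already connected.
3-4 (20): add — endpoints in different components.
Edges rejected before the tree was complete: 5.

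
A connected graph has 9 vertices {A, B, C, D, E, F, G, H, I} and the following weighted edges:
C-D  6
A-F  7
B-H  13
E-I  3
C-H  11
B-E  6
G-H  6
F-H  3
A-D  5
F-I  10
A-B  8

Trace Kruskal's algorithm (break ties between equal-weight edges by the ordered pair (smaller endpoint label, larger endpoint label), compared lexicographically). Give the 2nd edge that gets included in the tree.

F-H

Kruskal: consider edges lightest-first.
E-I (3): add — endpoints in different components.
F-H (3): add — endpoints in different components.
A-D (5): add — endpoints in different components.
B-E (6): add — endpoints in different components.
C-D (6): add — endpoints in different components.
G-H (6): add — endpoints in different components.
A-F (7): add — endpoints in different components.
A-B (8): add — endpoints in different components.
The 2nd edge added is F-H.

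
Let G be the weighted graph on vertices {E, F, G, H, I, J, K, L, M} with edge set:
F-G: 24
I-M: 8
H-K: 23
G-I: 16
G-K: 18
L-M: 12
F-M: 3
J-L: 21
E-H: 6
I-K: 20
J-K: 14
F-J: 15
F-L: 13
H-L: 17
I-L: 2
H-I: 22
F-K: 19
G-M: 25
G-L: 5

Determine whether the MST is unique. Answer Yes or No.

Kruskal's algorithm — process edges by increasing weight (ties by edge label):
I-L (2): add — endpoints in different components.
F-M (3): add — endpoints in different components.
G-L (5): add — endpoints in different components.
E-H (6): add — endpoints in different components.
I-M (8): add — endpoints in different components.
L-M (12): skip — L and M already connected.
F-L (13): skip — F and L already connected.
J-K (14): add — endpoints in different components.
F-J (15): add — endpoints in different components.
G-I (16): skip — G and I already connected.
H-L (17): add — endpoints in different components.
Every non-tree edge has weight strictly greater than the heaviest edge on the tree path between its endpoints, so the MST is unique.

Yes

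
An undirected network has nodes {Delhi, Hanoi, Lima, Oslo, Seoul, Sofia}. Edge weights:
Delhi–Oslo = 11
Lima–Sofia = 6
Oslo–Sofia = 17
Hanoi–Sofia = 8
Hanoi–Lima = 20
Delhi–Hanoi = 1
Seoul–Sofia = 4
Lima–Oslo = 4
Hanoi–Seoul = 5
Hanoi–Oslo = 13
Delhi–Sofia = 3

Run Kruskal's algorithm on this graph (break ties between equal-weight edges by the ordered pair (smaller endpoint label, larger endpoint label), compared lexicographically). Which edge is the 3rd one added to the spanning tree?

Lima-Oslo

Kruskal's algorithm — process edges by increasing weight (ties by edge label):
Delhi–Hanoi (1): add. Components now {Seoul} {Lima} {Sofia} {Delhi,Hanoi} {Oslo}
Delhi–Sofia (3): add. Components now {Seoul} {Lima} {Delhi,Hanoi,Sofia} {Oslo}
Lima–Oslo (4): add. Components now {Seoul} {Lima,Oslo} {Delhi,Hanoi,Sofia}
Seoul–Sofia (4): add. Components now {Delhi,Hanoi,Seoul,Sofia} {Lima,Oslo}
Hanoi–Seoul (5): skip — Seoul and Hanoi already connected.
Lima–Sofia (6): add. Components now {Delhi,Hanoi,Lima,Oslo,Seoul,Sofia}
The 3rd edge added is Lima–Oslo.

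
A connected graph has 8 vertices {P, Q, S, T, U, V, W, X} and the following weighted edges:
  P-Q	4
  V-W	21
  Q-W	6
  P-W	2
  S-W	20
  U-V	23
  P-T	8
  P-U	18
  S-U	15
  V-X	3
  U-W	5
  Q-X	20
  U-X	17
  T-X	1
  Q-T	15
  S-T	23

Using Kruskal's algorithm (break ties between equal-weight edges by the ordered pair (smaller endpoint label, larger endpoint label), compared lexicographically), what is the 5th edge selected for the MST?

U-W

Kruskal's algorithm — process edges by increasing weight (ties by edge label):
T-X (1): add — endpoints in different components.
P-W (2): add — endpoints in different components.
V-X (3): add — endpoints in different components.
P-Q (4): add — endpoints in different components.
U-W (5): add — endpoints in different components.
Q-W (6): skip — Q and W already connected.
P-T (8): add — endpoints in different components.
Q-T (15): skip — Q and T already connected.
S-U (15): add — endpoints in different components.
The 5th edge added is U-W.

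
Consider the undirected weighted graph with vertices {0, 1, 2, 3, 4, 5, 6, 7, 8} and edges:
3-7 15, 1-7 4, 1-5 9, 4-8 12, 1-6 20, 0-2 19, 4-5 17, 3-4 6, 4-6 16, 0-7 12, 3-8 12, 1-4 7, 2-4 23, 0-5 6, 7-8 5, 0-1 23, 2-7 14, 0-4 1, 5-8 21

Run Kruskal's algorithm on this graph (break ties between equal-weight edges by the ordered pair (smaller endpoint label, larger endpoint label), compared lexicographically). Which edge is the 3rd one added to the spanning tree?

7-8

Sort edges by weight, then run Kruskal:
0-4 (1): add — endpoints in different components.
1-7 (4): add — endpoints in different components.
7-8 (5): add — endpoints in different components.
0-5 (6): add — endpoints in different components.
3-4 (6): add — endpoints in different components.
1-4 (7): add — endpoints in different components.
1-5 (9): skip — 1 and 5 already connected.
0-7 (12): skip — 0 and 7 already connected.
3-8 (12): skip — 3 and 8 already connected.
4-8 (12): skip — 4 and 8 already connected.
2-7 (14): add — endpoints in different components.
3-7 (15): skip — 3 and 7 already connected.
4-6 (16): add — endpoints in different components.
The 3rd edge added is 7-8.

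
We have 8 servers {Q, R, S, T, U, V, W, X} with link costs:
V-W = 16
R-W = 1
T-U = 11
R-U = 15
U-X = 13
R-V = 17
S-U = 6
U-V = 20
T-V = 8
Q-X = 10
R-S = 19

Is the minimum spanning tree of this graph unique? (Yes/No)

Sort edges by weight, then run Kruskal:
R-W (1): add — endpoints in different components.
S-U (6): add — endpoints in different components.
T-V (8): add — endpoints in different components.
Q-X (10): add — endpoints in different components.
T-U (11): add — endpoints in different components.
U-X (13): add — endpoints in different components.
R-U (15): add — endpoints in different components.
Every non-tree edge has weight strictly greater than the heaviest edge on the tree path between its endpoints, so the MST is unique.

Yes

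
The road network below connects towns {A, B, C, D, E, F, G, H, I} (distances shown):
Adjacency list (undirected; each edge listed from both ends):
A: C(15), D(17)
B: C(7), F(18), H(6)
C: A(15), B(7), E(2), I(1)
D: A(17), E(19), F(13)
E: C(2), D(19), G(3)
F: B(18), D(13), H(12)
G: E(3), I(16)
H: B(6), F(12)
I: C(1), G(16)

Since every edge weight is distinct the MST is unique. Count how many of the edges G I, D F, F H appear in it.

Kruskal: consider edges lightest-first.
C I (1): add — endpoints in different components.
C E (2): add — endpoints in different components.
E G (3): add — endpoints in different components.
B H (6): add — endpoints in different components.
B C (7): add — endpoints in different components.
F H (12): add — endpoints in different components.
D F (13): add — endpoints in different components.
A C (15): add — endpoints in different components.
MST edge set: {C I, C E, E G, B H, B C, F H, D F, A C}.
Of the listed edges, {D F, F H} are in the MST → 2.

2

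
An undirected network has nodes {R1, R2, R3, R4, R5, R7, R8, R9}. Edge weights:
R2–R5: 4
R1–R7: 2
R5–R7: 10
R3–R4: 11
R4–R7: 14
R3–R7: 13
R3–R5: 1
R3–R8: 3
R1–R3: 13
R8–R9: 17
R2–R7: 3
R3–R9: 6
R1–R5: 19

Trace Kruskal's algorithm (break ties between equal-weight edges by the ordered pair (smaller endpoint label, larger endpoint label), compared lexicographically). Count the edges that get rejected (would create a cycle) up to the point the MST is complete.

Kruskal's algorithm — process edges by increasing weight (ties by edge label):
R3–R5 (1): add — endpoints in different components.
R1–R7 (2): add — endpoints in different components.
R2–R7 (3): add — endpoints in different components.
R3–R8 (3): add — endpoints in different components.
R2–R5 (4): add — endpoints in different components.
R3–R9 (6): add — endpoints in different components.
R5–R7 (10): skip — R7 and R5 already connected.
R3–R4 (11): add — endpoints in different components.
Edges rejected before the tree was complete: 1.

1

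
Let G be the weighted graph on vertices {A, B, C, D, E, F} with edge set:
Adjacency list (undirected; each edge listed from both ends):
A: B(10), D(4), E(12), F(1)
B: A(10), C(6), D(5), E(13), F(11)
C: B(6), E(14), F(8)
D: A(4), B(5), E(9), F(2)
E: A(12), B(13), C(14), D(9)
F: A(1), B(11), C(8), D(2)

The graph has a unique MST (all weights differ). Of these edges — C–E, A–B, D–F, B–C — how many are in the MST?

Sort edges by weight, then run Kruskal:
A–F (1): add. Components now {A,F} {B} {C} {D} {E}
D–F (2): add. Components now {A,D,F} {B} {C} {E}
A–D (4): skip — A and D already connected.
B–D (5): add. Components now {A,B,D,F} {C} {E}
B–C (6): add. Components now {A,B,C,D,F} {E}
C–F (8): skip — C and F already connected.
D–E (9): add. Components now {A,B,C,D,E,F}
MST edge set: {A–F, D–F, B–D, B–C, D–E}.
Of the listed edges, {D–F, B–C} are in the MST → 2.

2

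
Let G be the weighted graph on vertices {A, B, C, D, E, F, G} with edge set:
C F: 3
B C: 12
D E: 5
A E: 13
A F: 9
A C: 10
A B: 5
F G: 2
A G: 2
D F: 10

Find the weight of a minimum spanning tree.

Grow the tree from E using Prim:
Step 1: cheapest edge leaving the tree is D E (5); add D.
Step 2: cheapest edge leaving the tree is D F (10); add F.
Step 3: cheapest edge leaving the tree is F G (2); add G.
Step 4: cheapest edge leaving the tree is A G (2); add A.
Step 5: cheapest edge leaving the tree is C F (3); add C.
Step 6: cheapest edge leaving the tree is A B (5); add B.
MST edges: D E, D F, F G, A G, C F, A B; total weight 5+10+2+2+3+5 = 27.

27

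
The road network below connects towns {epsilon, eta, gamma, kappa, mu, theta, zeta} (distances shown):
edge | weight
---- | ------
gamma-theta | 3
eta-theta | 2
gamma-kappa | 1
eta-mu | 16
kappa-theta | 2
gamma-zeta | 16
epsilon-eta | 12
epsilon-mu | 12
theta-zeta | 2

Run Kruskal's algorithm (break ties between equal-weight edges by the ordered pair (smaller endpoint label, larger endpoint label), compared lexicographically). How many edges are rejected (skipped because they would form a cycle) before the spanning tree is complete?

1

Kruskal's algorithm — process edges by increasing weight (ties by edge label):
gamma-kappa (1): add — endpoints in different components.
eta-theta (2): add — endpoints in different components.
kappa-theta (2): add — endpoints in different components.
theta-zeta (2): add — endpoints in different components.
gamma-theta (3): skip — gamma and theta already connected.
epsilon-eta (12): add — endpoints in different components.
epsilon-mu (12): add — endpoints in different components.
Edges rejected before the tree was complete: 1.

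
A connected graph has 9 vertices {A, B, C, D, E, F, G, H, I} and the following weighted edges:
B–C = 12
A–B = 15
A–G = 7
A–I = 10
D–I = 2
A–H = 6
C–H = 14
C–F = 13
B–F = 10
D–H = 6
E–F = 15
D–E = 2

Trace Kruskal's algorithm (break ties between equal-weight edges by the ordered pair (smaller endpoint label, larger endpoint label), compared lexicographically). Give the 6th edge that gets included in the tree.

Kruskal's algorithm — process edges by increasing weight (ties by edge label):
D–E (2): add — endpoints in different components.
D–I (2): add — endpoints in different components.
A–H (6): add — endpoints in different components.
D–H (6): add — endpoints in different components.
A–G (7): add — endpoints in different components.
A–I (10): skip — A and I already connected.
B–F (10): add — endpoints in different components.
B–C (12): add — endpoints in different components.
C–F (13): skip — C and F already connected.
C–H (14): add — endpoints in different components.
The 6th edge added is B–F.

B-F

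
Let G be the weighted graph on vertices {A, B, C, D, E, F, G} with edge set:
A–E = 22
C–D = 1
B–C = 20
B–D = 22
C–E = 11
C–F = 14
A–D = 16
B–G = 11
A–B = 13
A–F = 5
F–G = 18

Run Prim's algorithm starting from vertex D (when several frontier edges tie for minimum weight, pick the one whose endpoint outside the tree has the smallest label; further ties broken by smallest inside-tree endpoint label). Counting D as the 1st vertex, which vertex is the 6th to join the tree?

Prim's algorithm from D:
Step 1: cheapest edge leaving the tree is C–D (1); add C.
Step 2: cheapest edge leaving the tree is C–E (11); add E.
Step 3: cheapest edge leaving the tree is C–F (14); add F.
Step 4: cheapest edge leaving the tree is A–F (5); add A.
Step 5: cheapest edge leaving the tree is A–B (13); add B.
Step 6: cheapest edge leaving the tree is B–G (11); add G.
Vertex order: D, C, E, F, A, B, G. The 6th vertex is B.

B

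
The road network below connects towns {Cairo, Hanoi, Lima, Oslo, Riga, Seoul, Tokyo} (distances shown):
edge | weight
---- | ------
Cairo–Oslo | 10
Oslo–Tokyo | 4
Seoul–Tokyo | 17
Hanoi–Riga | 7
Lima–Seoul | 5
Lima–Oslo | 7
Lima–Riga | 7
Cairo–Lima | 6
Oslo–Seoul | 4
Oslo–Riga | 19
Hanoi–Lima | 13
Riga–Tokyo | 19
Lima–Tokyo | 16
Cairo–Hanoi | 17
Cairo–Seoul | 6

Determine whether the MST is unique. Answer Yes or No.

Kruskal: consider edges lightest-first.
Oslo–Seoul (4): add. Components now {Riga} {Lima} {Cairo} {Hanoi} {Oslo,Seoul} {Tokyo}
Oslo–Tokyo (4): add. Components now {Riga} {Lima} {Cairo} {Hanoi} {Oslo,Seoul,Tokyo}
Lima–Seoul (5): add. Components now {Riga} {Lima,Oslo,Seoul,Tokyo} {Cairo} {Hanoi}
Cairo–Lima (6): add. Components now {Riga} {Cairo,Lima,Oslo,Seoul,Tokyo} {Hanoi}
Cairo–Seoul (6): skip — Cairo and Seoul already connected.
Hanoi–Riga (7): add. Components now {Hanoi,Riga} {Cairo,Lima,Oslo,Seoul,Tokyo}
Lima–Oslo (7): skip — Lima and Oslo already connected.
Lima–Riga (7): add. Components now {Cairo,Hanoi,Lima,Oslo,Riga,Seoul,Tokyo}
Non-tree edge Cairo–Seoul has weight 6, equal to the heaviest edge on its tree cycle — swapping gives another MST of the same weight. Not unique.

No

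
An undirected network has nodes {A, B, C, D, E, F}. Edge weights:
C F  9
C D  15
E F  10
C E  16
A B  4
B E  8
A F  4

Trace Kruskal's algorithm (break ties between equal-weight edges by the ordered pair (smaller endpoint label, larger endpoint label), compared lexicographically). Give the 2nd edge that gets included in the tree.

A-F

Sort edges by weight, then run Kruskal:
A B (4): add. Components now {A,B} {C} {D} {E} {F}
A F (4): add. Components now {A,B,F} {C} {D} {E}
B E (8): add. Components now {A,B,E,F} {C} {D}
C F (9): add. Components now {A,B,C,E,F} {D}
E F (10): skip — E and F already connected.
C D (15): add. Components now {A,B,C,D,E,F}
The 2nd edge added is A F.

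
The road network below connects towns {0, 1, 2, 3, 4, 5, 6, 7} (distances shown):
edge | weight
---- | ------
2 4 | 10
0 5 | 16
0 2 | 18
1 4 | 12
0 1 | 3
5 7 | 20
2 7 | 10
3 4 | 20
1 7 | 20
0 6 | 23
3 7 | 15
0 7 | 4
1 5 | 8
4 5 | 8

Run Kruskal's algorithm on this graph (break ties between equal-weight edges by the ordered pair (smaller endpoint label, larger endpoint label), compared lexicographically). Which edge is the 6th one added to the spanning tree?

Sort edges by weight, then run Kruskal:
0 1 (3): add — endpoints in different components.
0 7 (4): add — endpoints in different components.
1 5 (8): add — endpoints in different components.
4 5 (8): add — endpoints in different components.
2 4 (10): add — endpoints in different components.
2 7 (10): skip — 2 and 7 already connected.
1 4 (12): skip — 1 and 4 already connected.
3 7 (15): add — endpoints in different components.
0 5 (16): skip — 0 and 5 already connected.
0 2 (18): skip — 0 and 2 already connected.
1 7 (20): skip — 1 and 7 already connected.
3 4 (20): skip — 3 and 4 already connected.
5 7 (20): skip — 5 and 7 already connected.
0 6 (23): add — endpoints in different components.
The 6th edge added is 3 7.

3-7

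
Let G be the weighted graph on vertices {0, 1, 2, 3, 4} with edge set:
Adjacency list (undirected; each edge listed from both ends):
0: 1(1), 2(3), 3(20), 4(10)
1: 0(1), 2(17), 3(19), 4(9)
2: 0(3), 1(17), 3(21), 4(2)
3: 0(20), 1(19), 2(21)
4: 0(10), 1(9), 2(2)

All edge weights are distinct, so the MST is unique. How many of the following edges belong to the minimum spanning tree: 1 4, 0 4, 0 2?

1

Kruskal: consider edges lightest-first.
0 1 (1): add. Components now {0,1} {2} {3} {4}
2 4 (2): add. Components now {0,1} {2,4} {3}
0 2 (3): add. Components now {0,1,2,4} {3}
1 4 (9): skip — 1 and 4 already connected.
0 4 (10): skip — 0 and 4 already connected.
1 2 (17): skip — 1 and 2 already connected.
1 3 (19): add. Components now {0,1,2,3,4}
MST edge set: {0 1, 2 4, 0 2, 1 3}.
Of the listed edges, {0 2} are in the MST → 1.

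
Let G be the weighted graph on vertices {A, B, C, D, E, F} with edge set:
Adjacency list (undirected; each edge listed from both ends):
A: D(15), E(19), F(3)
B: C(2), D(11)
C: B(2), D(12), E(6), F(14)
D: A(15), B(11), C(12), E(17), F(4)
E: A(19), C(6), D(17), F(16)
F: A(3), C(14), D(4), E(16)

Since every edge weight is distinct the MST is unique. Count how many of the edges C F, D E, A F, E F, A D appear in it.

Kruskal's algorithm — process edges by increasing weight (ties by edge label):
B C (2): add — endpoints in different components.
A F (3): add — endpoints in different components.
D F (4): add — endpoints in different components.
C E (6): add — endpoints in different components.
B D (11): add — endpoints in different components.
MST edge set: {B C, A F, D F, C E, B D}.
Of the listed edges, {A F} are in the MST → 1.

1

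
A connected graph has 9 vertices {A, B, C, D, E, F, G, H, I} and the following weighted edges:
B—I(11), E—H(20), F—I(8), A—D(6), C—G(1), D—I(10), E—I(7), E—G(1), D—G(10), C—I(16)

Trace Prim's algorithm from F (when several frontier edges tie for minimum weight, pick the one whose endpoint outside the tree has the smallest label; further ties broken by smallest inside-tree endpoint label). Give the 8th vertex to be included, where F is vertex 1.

Grow the tree from F using Prim:
Step 1: cheapest edge leaving the tree is F—I (8); add I.
Step 2: cheapest edge leaving the tree is E—I (7); add E.
Step 3: cheapest edge leaving the tree is E—G (1); add G.
Step 4: cheapest edge leaving the tree is C—G (1); add C.
Step 5: cheapest edge leaving the tree is D—G (10); add D.
Step 6: cheapest edge leaving the tree is A—D (6); add A.
Step 7: cheapest edge leaving the tree is B—I (11); add B.
Step 8: cheapest edge leaving the tree is E—H (20); add H.
Vertex order: F, I, E, G, C, D, A, B, H. The 8th vertex is B.

B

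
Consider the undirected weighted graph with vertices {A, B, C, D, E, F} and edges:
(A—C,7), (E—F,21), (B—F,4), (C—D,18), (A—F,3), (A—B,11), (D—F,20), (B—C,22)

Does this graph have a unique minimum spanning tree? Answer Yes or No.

Kruskal's algorithm — process edges by increasing weight (ties by edge label):
A—F (3): add. Components now {A,F} {B} {C} {D} {E}
B—F (4): add. Components now {A,B,F} {C} {D} {E}
A—C (7): add. Components now {A,B,C,F} {D} {E}
A—B (11): skip — A and B already connected.
C—D (18): add. Components now {A,B,C,D,F} {E}
D—F (20): skip — D and F already connected.
E—F (21): add. Components now {A,B,C,D,E,F}
Every non-tree edge has weight strictly greater than the heaviest edge on the tree path between its endpoints, so the MST is unique.

Yes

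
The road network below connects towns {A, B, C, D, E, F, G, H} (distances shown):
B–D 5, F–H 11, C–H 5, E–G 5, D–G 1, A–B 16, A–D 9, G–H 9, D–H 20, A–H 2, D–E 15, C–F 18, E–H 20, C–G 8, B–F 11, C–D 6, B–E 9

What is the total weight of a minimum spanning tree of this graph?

35

Grow the tree from G using Prim:
Step 1: cheapest edge leaving the tree is D–G (1); add D.
Step 2: cheapest edge leaving the tree is B–D (5); add B.
Step 3: cheapest edge leaving the tree is E–G (5); add E.
Step 4: cheapest edge leaving the tree is C–D (6); add C.
Step 5: cheapest edge leaving the tree is C–H (5); add H.
Step 6: cheapest edge leaving the tree is A–H (2); add A.
Step 7: cheapest edge leaving the tree is B–F (11); add F.
MST edges: D–G, B–D, E–G, C–D, C–H, A–H, B–F; total weight 1+5+5+6+5+2+11 = 35.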